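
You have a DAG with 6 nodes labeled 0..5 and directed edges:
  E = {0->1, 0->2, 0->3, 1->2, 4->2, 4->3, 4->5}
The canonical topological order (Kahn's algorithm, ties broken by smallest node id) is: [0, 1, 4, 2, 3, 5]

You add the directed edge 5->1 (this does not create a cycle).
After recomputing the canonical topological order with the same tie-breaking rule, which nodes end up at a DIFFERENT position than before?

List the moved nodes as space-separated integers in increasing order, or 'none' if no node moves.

Answer: 1 2 3 4 5

Derivation:
Old toposort: [0, 1, 4, 2, 3, 5]
Added edge 5->1
Recompute Kahn (smallest-id tiebreak):
  initial in-degrees: [0, 2, 3, 2, 0, 1]
  ready (indeg=0): [0, 4]
  pop 0: indeg[1]->1; indeg[2]->2; indeg[3]->1 | ready=[4] | order so far=[0]
  pop 4: indeg[2]->1; indeg[3]->0; indeg[5]->0 | ready=[3, 5] | order so far=[0, 4]
  pop 3: no out-edges | ready=[5] | order so far=[0, 4, 3]
  pop 5: indeg[1]->0 | ready=[1] | order so far=[0, 4, 3, 5]
  pop 1: indeg[2]->0 | ready=[2] | order so far=[0, 4, 3, 5, 1]
  pop 2: no out-edges | ready=[] | order so far=[0, 4, 3, 5, 1, 2]
New canonical toposort: [0, 4, 3, 5, 1, 2]
Compare positions:
  Node 0: index 0 -> 0 (same)
  Node 1: index 1 -> 4 (moved)
  Node 2: index 3 -> 5 (moved)
  Node 3: index 4 -> 2 (moved)
  Node 4: index 2 -> 1 (moved)
  Node 5: index 5 -> 3 (moved)
Nodes that changed position: 1 2 3 4 5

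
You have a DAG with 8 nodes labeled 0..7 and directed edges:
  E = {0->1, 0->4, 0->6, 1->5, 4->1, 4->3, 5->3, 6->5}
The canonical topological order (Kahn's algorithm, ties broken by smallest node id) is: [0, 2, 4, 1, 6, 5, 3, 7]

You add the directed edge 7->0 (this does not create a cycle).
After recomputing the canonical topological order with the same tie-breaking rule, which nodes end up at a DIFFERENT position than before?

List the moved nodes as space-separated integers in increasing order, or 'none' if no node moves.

Old toposort: [0, 2, 4, 1, 6, 5, 3, 7]
Added edge 7->0
Recompute Kahn (smallest-id tiebreak):
  initial in-degrees: [1, 2, 0, 2, 1, 2, 1, 0]
  ready (indeg=0): [2, 7]
  pop 2: no out-edges | ready=[7] | order so far=[2]
  pop 7: indeg[0]->0 | ready=[0] | order so far=[2, 7]
  pop 0: indeg[1]->1; indeg[4]->0; indeg[6]->0 | ready=[4, 6] | order so far=[2, 7, 0]
  pop 4: indeg[1]->0; indeg[3]->1 | ready=[1, 6] | order so far=[2, 7, 0, 4]
  pop 1: indeg[5]->1 | ready=[6] | order so far=[2, 7, 0, 4, 1]
  pop 6: indeg[5]->0 | ready=[5] | order so far=[2, 7, 0, 4, 1, 6]
  pop 5: indeg[3]->0 | ready=[3] | order so far=[2, 7, 0, 4, 1, 6, 5]
  pop 3: no out-edges | ready=[] | order so far=[2, 7, 0, 4, 1, 6, 5, 3]
New canonical toposort: [2, 7, 0, 4, 1, 6, 5, 3]
Compare positions:
  Node 0: index 0 -> 2 (moved)
  Node 1: index 3 -> 4 (moved)
  Node 2: index 1 -> 0 (moved)
  Node 3: index 6 -> 7 (moved)
  Node 4: index 2 -> 3 (moved)
  Node 5: index 5 -> 6 (moved)
  Node 6: index 4 -> 5 (moved)
  Node 7: index 7 -> 1 (moved)
Nodes that changed position: 0 1 2 3 4 5 6 7

Answer: 0 1 2 3 4 5 6 7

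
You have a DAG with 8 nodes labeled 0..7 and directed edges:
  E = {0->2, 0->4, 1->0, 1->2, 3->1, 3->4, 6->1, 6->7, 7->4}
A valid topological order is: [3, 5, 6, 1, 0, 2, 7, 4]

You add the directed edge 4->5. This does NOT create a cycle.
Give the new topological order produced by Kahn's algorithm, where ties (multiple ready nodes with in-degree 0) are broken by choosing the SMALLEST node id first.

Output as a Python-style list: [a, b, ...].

Answer: [3, 6, 1, 0, 2, 7, 4, 5]

Derivation:
Old toposort: [3, 5, 6, 1, 0, 2, 7, 4]
Added edge: 4->5
Position of 4 (7) > position of 5 (1). Must reorder: 4 must now come before 5.
Run Kahn's algorithm (break ties by smallest node id):
  initial in-degrees: [1, 2, 2, 0, 3, 1, 0, 1]
  ready (indeg=0): [3, 6]
  pop 3: indeg[1]->1; indeg[4]->2 | ready=[6] | order so far=[3]
  pop 6: indeg[1]->0; indeg[7]->0 | ready=[1, 7] | order so far=[3, 6]
  pop 1: indeg[0]->0; indeg[2]->1 | ready=[0, 7] | order so far=[3, 6, 1]
  pop 0: indeg[2]->0; indeg[4]->1 | ready=[2, 7] | order so far=[3, 6, 1, 0]
  pop 2: no out-edges | ready=[7] | order so far=[3, 6, 1, 0, 2]
  pop 7: indeg[4]->0 | ready=[4] | order so far=[3, 6, 1, 0, 2, 7]
  pop 4: indeg[5]->0 | ready=[5] | order so far=[3, 6, 1, 0, 2, 7, 4]
  pop 5: no out-edges | ready=[] | order so far=[3, 6, 1, 0, 2, 7, 4, 5]
  Result: [3, 6, 1, 0, 2, 7, 4, 5]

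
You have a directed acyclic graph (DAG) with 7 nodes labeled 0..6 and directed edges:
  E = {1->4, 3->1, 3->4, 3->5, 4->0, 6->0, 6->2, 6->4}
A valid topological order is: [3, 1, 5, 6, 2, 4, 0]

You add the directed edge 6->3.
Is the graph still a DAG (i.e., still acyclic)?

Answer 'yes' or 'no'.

Given toposort: [3, 1, 5, 6, 2, 4, 0]
Position of 6: index 3; position of 3: index 0
New edge 6->3: backward (u after v in old order)
Backward edge: old toposort is now invalid. Check if this creates a cycle.
Does 3 already reach 6? Reachable from 3: [0, 1, 3, 4, 5]. NO -> still a DAG (reorder needed).
Still a DAG? yes

Answer: yes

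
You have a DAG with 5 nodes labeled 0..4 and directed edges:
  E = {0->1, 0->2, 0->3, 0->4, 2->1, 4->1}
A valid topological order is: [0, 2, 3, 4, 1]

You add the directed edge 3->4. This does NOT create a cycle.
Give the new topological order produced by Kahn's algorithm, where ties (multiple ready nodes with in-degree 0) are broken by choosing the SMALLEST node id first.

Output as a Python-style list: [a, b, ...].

Old toposort: [0, 2, 3, 4, 1]
Added edge: 3->4
Position of 3 (2) < position of 4 (3). Old order still valid.
Run Kahn's algorithm (break ties by smallest node id):
  initial in-degrees: [0, 3, 1, 1, 2]
  ready (indeg=0): [0]
  pop 0: indeg[1]->2; indeg[2]->0; indeg[3]->0; indeg[4]->1 | ready=[2, 3] | order so far=[0]
  pop 2: indeg[1]->1 | ready=[3] | order so far=[0, 2]
  pop 3: indeg[4]->0 | ready=[4] | order so far=[0, 2, 3]
  pop 4: indeg[1]->0 | ready=[1] | order so far=[0, 2, 3, 4]
  pop 1: no out-edges | ready=[] | order so far=[0, 2, 3, 4, 1]
  Result: [0, 2, 3, 4, 1]

Answer: [0, 2, 3, 4, 1]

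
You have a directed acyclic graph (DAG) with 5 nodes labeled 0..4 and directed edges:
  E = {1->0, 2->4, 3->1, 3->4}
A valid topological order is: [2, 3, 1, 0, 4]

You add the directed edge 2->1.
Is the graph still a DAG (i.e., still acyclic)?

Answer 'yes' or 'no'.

Given toposort: [2, 3, 1, 0, 4]
Position of 2: index 0; position of 1: index 2
New edge 2->1: forward
Forward edge: respects the existing order. Still a DAG, same toposort still valid.
Still a DAG? yes

Answer: yes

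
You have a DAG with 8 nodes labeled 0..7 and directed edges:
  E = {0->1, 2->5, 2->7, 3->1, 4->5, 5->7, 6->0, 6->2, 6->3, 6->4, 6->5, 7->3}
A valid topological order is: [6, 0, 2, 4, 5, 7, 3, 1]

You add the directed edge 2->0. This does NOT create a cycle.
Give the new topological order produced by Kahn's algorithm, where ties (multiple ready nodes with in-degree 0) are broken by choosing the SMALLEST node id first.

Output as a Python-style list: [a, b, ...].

Old toposort: [6, 0, 2, 4, 5, 7, 3, 1]
Added edge: 2->0
Position of 2 (2) > position of 0 (1). Must reorder: 2 must now come before 0.
Run Kahn's algorithm (break ties by smallest node id):
  initial in-degrees: [2, 2, 1, 2, 1, 3, 0, 2]
  ready (indeg=0): [6]
  pop 6: indeg[0]->1; indeg[2]->0; indeg[3]->1; indeg[4]->0; indeg[5]->2 | ready=[2, 4] | order so far=[6]
  pop 2: indeg[0]->0; indeg[5]->1; indeg[7]->1 | ready=[0, 4] | order so far=[6, 2]
  pop 0: indeg[1]->1 | ready=[4] | order so far=[6, 2, 0]
  pop 4: indeg[5]->0 | ready=[5] | order so far=[6, 2, 0, 4]
  pop 5: indeg[7]->0 | ready=[7] | order so far=[6, 2, 0, 4, 5]
  pop 7: indeg[3]->0 | ready=[3] | order so far=[6, 2, 0, 4, 5, 7]
  pop 3: indeg[1]->0 | ready=[1] | order so far=[6, 2, 0, 4, 5, 7, 3]
  pop 1: no out-edges | ready=[] | order so far=[6, 2, 0, 4, 5, 7, 3, 1]
  Result: [6, 2, 0, 4, 5, 7, 3, 1]

Answer: [6, 2, 0, 4, 5, 7, 3, 1]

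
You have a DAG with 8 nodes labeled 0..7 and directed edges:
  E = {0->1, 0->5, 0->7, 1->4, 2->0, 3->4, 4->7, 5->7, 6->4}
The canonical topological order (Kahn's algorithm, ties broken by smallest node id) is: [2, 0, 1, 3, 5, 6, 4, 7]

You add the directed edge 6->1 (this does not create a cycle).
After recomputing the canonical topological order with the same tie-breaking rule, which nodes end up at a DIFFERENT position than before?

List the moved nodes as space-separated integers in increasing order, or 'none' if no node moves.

Old toposort: [2, 0, 1, 3, 5, 6, 4, 7]
Added edge 6->1
Recompute Kahn (smallest-id tiebreak):
  initial in-degrees: [1, 2, 0, 0, 3, 1, 0, 3]
  ready (indeg=0): [2, 3, 6]
  pop 2: indeg[0]->0 | ready=[0, 3, 6] | order so far=[2]
  pop 0: indeg[1]->1; indeg[5]->0; indeg[7]->2 | ready=[3, 5, 6] | order so far=[2, 0]
  pop 3: indeg[4]->2 | ready=[5, 6] | order so far=[2, 0, 3]
  pop 5: indeg[7]->1 | ready=[6] | order so far=[2, 0, 3, 5]
  pop 6: indeg[1]->0; indeg[4]->1 | ready=[1] | order so far=[2, 0, 3, 5, 6]
  pop 1: indeg[4]->0 | ready=[4] | order so far=[2, 0, 3, 5, 6, 1]
  pop 4: indeg[7]->0 | ready=[7] | order so far=[2, 0, 3, 5, 6, 1, 4]
  pop 7: no out-edges | ready=[] | order so far=[2, 0, 3, 5, 6, 1, 4, 7]
New canonical toposort: [2, 0, 3, 5, 6, 1, 4, 7]
Compare positions:
  Node 0: index 1 -> 1 (same)
  Node 1: index 2 -> 5 (moved)
  Node 2: index 0 -> 0 (same)
  Node 3: index 3 -> 2 (moved)
  Node 4: index 6 -> 6 (same)
  Node 5: index 4 -> 3 (moved)
  Node 6: index 5 -> 4 (moved)
  Node 7: index 7 -> 7 (same)
Nodes that changed position: 1 3 5 6

Answer: 1 3 5 6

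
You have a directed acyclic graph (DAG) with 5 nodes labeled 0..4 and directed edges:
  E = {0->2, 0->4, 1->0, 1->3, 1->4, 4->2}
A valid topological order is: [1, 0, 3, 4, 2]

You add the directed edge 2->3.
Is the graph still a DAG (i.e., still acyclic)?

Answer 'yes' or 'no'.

Given toposort: [1, 0, 3, 4, 2]
Position of 2: index 4; position of 3: index 2
New edge 2->3: backward (u after v in old order)
Backward edge: old toposort is now invalid. Check if this creates a cycle.
Does 3 already reach 2? Reachable from 3: [3]. NO -> still a DAG (reorder needed).
Still a DAG? yes

Answer: yes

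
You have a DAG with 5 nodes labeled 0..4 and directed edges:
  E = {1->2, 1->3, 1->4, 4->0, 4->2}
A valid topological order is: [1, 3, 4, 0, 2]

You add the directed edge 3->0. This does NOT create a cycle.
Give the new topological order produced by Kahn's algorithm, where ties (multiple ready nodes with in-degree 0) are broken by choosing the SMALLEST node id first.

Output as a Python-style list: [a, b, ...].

Old toposort: [1, 3, 4, 0, 2]
Added edge: 3->0
Position of 3 (1) < position of 0 (3). Old order still valid.
Run Kahn's algorithm (break ties by smallest node id):
  initial in-degrees: [2, 0, 2, 1, 1]
  ready (indeg=0): [1]
  pop 1: indeg[2]->1; indeg[3]->0; indeg[4]->0 | ready=[3, 4] | order so far=[1]
  pop 3: indeg[0]->1 | ready=[4] | order so far=[1, 3]
  pop 4: indeg[0]->0; indeg[2]->0 | ready=[0, 2] | order so far=[1, 3, 4]
  pop 0: no out-edges | ready=[2] | order so far=[1, 3, 4, 0]
  pop 2: no out-edges | ready=[] | order so far=[1, 3, 4, 0, 2]
  Result: [1, 3, 4, 0, 2]

Answer: [1, 3, 4, 0, 2]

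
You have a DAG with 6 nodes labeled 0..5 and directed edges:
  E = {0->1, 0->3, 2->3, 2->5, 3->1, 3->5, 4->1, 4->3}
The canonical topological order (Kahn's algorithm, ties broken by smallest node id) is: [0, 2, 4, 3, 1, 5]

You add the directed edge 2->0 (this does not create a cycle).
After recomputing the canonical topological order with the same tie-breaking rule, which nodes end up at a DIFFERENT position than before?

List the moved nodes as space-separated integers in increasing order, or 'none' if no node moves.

Old toposort: [0, 2, 4, 3, 1, 5]
Added edge 2->0
Recompute Kahn (smallest-id tiebreak):
  initial in-degrees: [1, 3, 0, 3, 0, 2]
  ready (indeg=0): [2, 4]
  pop 2: indeg[0]->0; indeg[3]->2; indeg[5]->1 | ready=[0, 4] | order so far=[2]
  pop 0: indeg[1]->2; indeg[3]->1 | ready=[4] | order so far=[2, 0]
  pop 4: indeg[1]->1; indeg[3]->0 | ready=[3] | order so far=[2, 0, 4]
  pop 3: indeg[1]->0; indeg[5]->0 | ready=[1, 5] | order so far=[2, 0, 4, 3]
  pop 1: no out-edges | ready=[5] | order so far=[2, 0, 4, 3, 1]
  pop 5: no out-edges | ready=[] | order so far=[2, 0, 4, 3, 1, 5]
New canonical toposort: [2, 0, 4, 3, 1, 5]
Compare positions:
  Node 0: index 0 -> 1 (moved)
  Node 1: index 4 -> 4 (same)
  Node 2: index 1 -> 0 (moved)
  Node 3: index 3 -> 3 (same)
  Node 4: index 2 -> 2 (same)
  Node 5: index 5 -> 5 (same)
Nodes that changed position: 0 2

Answer: 0 2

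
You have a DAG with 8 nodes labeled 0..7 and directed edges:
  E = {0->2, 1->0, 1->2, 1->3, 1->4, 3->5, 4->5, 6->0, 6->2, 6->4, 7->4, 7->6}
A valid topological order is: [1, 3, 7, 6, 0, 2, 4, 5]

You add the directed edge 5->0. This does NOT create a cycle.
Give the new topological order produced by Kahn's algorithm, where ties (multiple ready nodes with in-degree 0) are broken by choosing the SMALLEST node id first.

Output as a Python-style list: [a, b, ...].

Old toposort: [1, 3, 7, 6, 0, 2, 4, 5]
Added edge: 5->0
Position of 5 (7) > position of 0 (4). Must reorder: 5 must now come before 0.
Run Kahn's algorithm (break ties by smallest node id):
  initial in-degrees: [3, 0, 3, 1, 3, 2, 1, 0]
  ready (indeg=0): [1, 7]
  pop 1: indeg[0]->2; indeg[2]->2; indeg[3]->0; indeg[4]->2 | ready=[3, 7] | order so far=[1]
  pop 3: indeg[5]->1 | ready=[7] | order so far=[1, 3]
  pop 7: indeg[4]->1; indeg[6]->0 | ready=[6] | order so far=[1, 3, 7]
  pop 6: indeg[0]->1; indeg[2]->1; indeg[4]->0 | ready=[4] | order so far=[1, 3, 7, 6]
  pop 4: indeg[5]->0 | ready=[5] | order so far=[1, 3, 7, 6, 4]
  pop 5: indeg[0]->0 | ready=[0] | order so far=[1, 3, 7, 6, 4, 5]
  pop 0: indeg[2]->0 | ready=[2] | order so far=[1, 3, 7, 6, 4, 5, 0]
  pop 2: no out-edges | ready=[] | order so far=[1, 3, 7, 6, 4, 5, 0, 2]
  Result: [1, 3, 7, 6, 4, 5, 0, 2]

Answer: [1, 3, 7, 6, 4, 5, 0, 2]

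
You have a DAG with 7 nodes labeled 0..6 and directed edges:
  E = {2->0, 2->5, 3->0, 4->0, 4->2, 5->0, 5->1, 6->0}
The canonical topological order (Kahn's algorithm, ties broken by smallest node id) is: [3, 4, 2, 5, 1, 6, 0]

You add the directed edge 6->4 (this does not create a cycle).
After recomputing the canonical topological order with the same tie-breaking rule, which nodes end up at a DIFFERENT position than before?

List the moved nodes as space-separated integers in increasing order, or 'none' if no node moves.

Answer: 0 1 2 4 5 6

Derivation:
Old toposort: [3, 4, 2, 5, 1, 6, 0]
Added edge 6->4
Recompute Kahn (smallest-id tiebreak):
  initial in-degrees: [5, 1, 1, 0, 1, 1, 0]
  ready (indeg=0): [3, 6]
  pop 3: indeg[0]->4 | ready=[6] | order so far=[3]
  pop 6: indeg[0]->3; indeg[4]->0 | ready=[4] | order so far=[3, 6]
  pop 4: indeg[0]->2; indeg[2]->0 | ready=[2] | order so far=[3, 6, 4]
  pop 2: indeg[0]->1; indeg[5]->0 | ready=[5] | order so far=[3, 6, 4, 2]
  pop 5: indeg[0]->0; indeg[1]->0 | ready=[0, 1] | order so far=[3, 6, 4, 2, 5]
  pop 0: no out-edges | ready=[1] | order so far=[3, 6, 4, 2, 5, 0]
  pop 1: no out-edges | ready=[] | order so far=[3, 6, 4, 2, 5, 0, 1]
New canonical toposort: [3, 6, 4, 2, 5, 0, 1]
Compare positions:
  Node 0: index 6 -> 5 (moved)
  Node 1: index 4 -> 6 (moved)
  Node 2: index 2 -> 3 (moved)
  Node 3: index 0 -> 0 (same)
  Node 4: index 1 -> 2 (moved)
  Node 5: index 3 -> 4 (moved)
  Node 6: index 5 -> 1 (moved)
Nodes that changed position: 0 1 2 4 5 6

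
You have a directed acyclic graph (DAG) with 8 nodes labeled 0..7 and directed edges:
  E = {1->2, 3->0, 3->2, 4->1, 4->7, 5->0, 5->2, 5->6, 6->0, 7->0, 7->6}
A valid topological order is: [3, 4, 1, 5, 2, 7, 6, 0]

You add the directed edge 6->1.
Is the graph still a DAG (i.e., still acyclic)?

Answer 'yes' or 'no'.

Given toposort: [3, 4, 1, 5, 2, 7, 6, 0]
Position of 6: index 6; position of 1: index 2
New edge 6->1: backward (u after v in old order)
Backward edge: old toposort is now invalid. Check if this creates a cycle.
Does 1 already reach 6? Reachable from 1: [1, 2]. NO -> still a DAG (reorder needed).
Still a DAG? yes

Answer: yes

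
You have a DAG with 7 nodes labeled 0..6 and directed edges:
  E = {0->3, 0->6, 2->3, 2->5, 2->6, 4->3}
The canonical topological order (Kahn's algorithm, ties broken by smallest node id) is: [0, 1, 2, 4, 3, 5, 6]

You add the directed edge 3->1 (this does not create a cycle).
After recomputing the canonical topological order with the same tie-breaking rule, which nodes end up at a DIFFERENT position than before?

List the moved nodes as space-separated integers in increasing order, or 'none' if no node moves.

Old toposort: [0, 1, 2, 4, 3, 5, 6]
Added edge 3->1
Recompute Kahn (smallest-id tiebreak):
  initial in-degrees: [0, 1, 0, 3, 0, 1, 2]
  ready (indeg=0): [0, 2, 4]
  pop 0: indeg[3]->2; indeg[6]->1 | ready=[2, 4] | order so far=[0]
  pop 2: indeg[3]->1; indeg[5]->0; indeg[6]->0 | ready=[4, 5, 6] | order so far=[0, 2]
  pop 4: indeg[3]->0 | ready=[3, 5, 6] | order so far=[0, 2, 4]
  pop 3: indeg[1]->0 | ready=[1, 5, 6] | order so far=[0, 2, 4, 3]
  pop 1: no out-edges | ready=[5, 6] | order so far=[0, 2, 4, 3, 1]
  pop 5: no out-edges | ready=[6] | order so far=[0, 2, 4, 3, 1, 5]
  pop 6: no out-edges | ready=[] | order so far=[0, 2, 4, 3, 1, 5, 6]
New canonical toposort: [0, 2, 4, 3, 1, 5, 6]
Compare positions:
  Node 0: index 0 -> 0 (same)
  Node 1: index 1 -> 4 (moved)
  Node 2: index 2 -> 1 (moved)
  Node 3: index 4 -> 3 (moved)
  Node 4: index 3 -> 2 (moved)
  Node 5: index 5 -> 5 (same)
  Node 6: index 6 -> 6 (same)
Nodes that changed position: 1 2 3 4

Answer: 1 2 3 4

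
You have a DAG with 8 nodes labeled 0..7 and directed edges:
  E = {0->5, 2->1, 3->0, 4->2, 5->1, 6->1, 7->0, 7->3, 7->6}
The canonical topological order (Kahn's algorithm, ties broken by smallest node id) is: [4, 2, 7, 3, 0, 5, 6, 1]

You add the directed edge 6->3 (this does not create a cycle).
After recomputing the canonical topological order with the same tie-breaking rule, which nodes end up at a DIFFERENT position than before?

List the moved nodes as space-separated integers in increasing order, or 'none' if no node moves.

Old toposort: [4, 2, 7, 3, 0, 5, 6, 1]
Added edge 6->3
Recompute Kahn (smallest-id tiebreak):
  initial in-degrees: [2, 3, 1, 2, 0, 1, 1, 0]
  ready (indeg=0): [4, 7]
  pop 4: indeg[2]->0 | ready=[2, 7] | order so far=[4]
  pop 2: indeg[1]->2 | ready=[7] | order so far=[4, 2]
  pop 7: indeg[0]->1; indeg[3]->1; indeg[6]->0 | ready=[6] | order so far=[4, 2, 7]
  pop 6: indeg[1]->1; indeg[3]->0 | ready=[3] | order so far=[4, 2, 7, 6]
  pop 3: indeg[0]->0 | ready=[0] | order so far=[4, 2, 7, 6, 3]
  pop 0: indeg[5]->0 | ready=[5] | order so far=[4, 2, 7, 6, 3, 0]
  pop 5: indeg[1]->0 | ready=[1] | order so far=[4, 2, 7, 6, 3, 0, 5]
  pop 1: no out-edges | ready=[] | order so far=[4, 2, 7, 6, 3, 0, 5, 1]
New canonical toposort: [4, 2, 7, 6, 3, 0, 5, 1]
Compare positions:
  Node 0: index 4 -> 5 (moved)
  Node 1: index 7 -> 7 (same)
  Node 2: index 1 -> 1 (same)
  Node 3: index 3 -> 4 (moved)
  Node 4: index 0 -> 0 (same)
  Node 5: index 5 -> 6 (moved)
  Node 6: index 6 -> 3 (moved)
  Node 7: index 2 -> 2 (same)
Nodes that changed position: 0 3 5 6

Answer: 0 3 5 6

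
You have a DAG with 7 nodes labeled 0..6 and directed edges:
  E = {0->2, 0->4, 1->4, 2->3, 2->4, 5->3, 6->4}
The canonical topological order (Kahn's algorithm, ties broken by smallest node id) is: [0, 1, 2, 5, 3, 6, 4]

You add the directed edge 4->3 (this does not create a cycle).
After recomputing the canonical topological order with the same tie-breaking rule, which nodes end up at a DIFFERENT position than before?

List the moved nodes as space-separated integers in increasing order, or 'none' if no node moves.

Old toposort: [0, 1, 2, 5, 3, 6, 4]
Added edge 4->3
Recompute Kahn (smallest-id tiebreak):
  initial in-degrees: [0, 0, 1, 3, 4, 0, 0]
  ready (indeg=0): [0, 1, 5, 6]
  pop 0: indeg[2]->0; indeg[4]->3 | ready=[1, 2, 5, 6] | order so far=[0]
  pop 1: indeg[4]->2 | ready=[2, 5, 6] | order so far=[0, 1]
  pop 2: indeg[3]->2; indeg[4]->1 | ready=[5, 6] | order so far=[0, 1, 2]
  pop 5: indeg[3]->1 | ready=[6] | order so far=[0, 1, 2, 5]
  pop 6: indeg[4]->0 | ready=[4] | order so far=[0, 1, 2, 5, 6]
  pop 4: indeg[3]->0 | ready=[3] | order so far=[0, 1, 2, 5, 6, 4]
  pop 3: no out-edges | ready=[] | order so far=[0, 1, 2, 5, 6, 4, 3]
New canonical toposort: [0, 1, 2, 5, 6, 4, 3]
Compare positions:
  Node 0: index 0 -> 0 (same)
  Node 1: index 1 -> 1 (same)
  Node 2: index 2 -> 2 (same)
  Node 3: index 4 -> 6 (moved)
  Node 4: index 6 -> 5 (moved)
  Node 5: index 3 -> 3 (same)
  Node 6: index 5 -> 4 (moved)
Nodes that changed position: 3 4 6

Answer: 3 4 6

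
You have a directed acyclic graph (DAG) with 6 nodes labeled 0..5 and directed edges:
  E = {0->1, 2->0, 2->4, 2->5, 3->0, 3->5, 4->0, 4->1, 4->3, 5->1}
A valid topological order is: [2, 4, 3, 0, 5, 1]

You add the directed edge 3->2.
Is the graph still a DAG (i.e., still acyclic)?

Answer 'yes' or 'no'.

Given toposort: [2, 4, 3, 0, 5, 1]
Position of 3: index 2; position of 2: index 0
New edge 3->2: backward (u after v in old order)
Backward edge: old toposort is now invalid. Check if this creates a cycle.
Does 2 already reach 3? Reachable from 2: [0, 1, 2, 3, 4, 5]. YES -> cycle!
Still a DAG? no

Answer: no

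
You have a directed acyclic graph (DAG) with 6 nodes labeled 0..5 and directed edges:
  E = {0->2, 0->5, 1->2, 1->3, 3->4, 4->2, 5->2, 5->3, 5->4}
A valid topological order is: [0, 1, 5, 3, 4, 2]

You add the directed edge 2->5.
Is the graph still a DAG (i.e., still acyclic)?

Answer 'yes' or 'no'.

Given toposort: [0, 1, 5, 3, 4, 2]
Position of 2: index 5; position of 5: index 2
New edge 2->5: backward (u after v in old order)
Backward edge: old toposort is now invalid. Check if this creates a cycle.
Does 5 already reach 2? Reachable from 5: [2, 3, 4, 5]. YES -> cycle!
Still a DAG? no

Answer: no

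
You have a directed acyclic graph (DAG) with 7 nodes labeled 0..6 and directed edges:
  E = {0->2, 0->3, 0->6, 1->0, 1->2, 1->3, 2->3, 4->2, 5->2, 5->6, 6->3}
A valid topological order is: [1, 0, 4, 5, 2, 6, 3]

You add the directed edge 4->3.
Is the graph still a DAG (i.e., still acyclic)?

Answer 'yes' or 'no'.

Given toposort: [1, 0, 4, 5, 2, 6, 3]
Position of 4: index 2; position of 3: index 6
New edge 4->3: forward
Forward edge: respects the existing order. Still a DAG, same toposort still valid.
Still a DAG? yes

Answer: yes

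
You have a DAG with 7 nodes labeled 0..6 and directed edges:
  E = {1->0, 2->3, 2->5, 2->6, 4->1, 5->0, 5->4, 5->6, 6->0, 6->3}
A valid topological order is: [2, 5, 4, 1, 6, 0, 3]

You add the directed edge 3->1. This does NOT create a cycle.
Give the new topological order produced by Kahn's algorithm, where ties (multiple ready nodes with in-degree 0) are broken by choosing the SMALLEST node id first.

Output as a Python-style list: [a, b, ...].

Answer: [2, 5, 4, 6, 3, 1, 0]

Derivation:
Old toposort: [2, 5, 4, 1, 6, 0, 3]
Added edge: 3->1
Position of 3 (6) > position of 1 (3). Must reorder: 3 must now come before 1.
Run Kahn's algorithm (break ties by smallest node id):
  initial in-degrees: [3, 2, 0, 2, 1, 1, 2]
  ready (indeg=0): [2]
  pop 2: indeg[3]->1; indeg[5]->0; indeg[6]->1 | ready=[5] | order so far=[2]
  pop 5: indeg[0]->2; indeg[4]->0; indeg[6]->0 | ready=[4, 6] | order so far=[2, 5]
  pop 4: indeg[1]->1 | ready=[6] | order so far=[2, 5, 4]
  pop 6: indeg[0]->1; indeg[3]->0 | ready=[3] | order so far=[2, 5, 4, 6]
  pop 3: indeg[1]->0 | ready=[1] | order so far=[2, 5, 4, 6, 3]
  pop 1: indeg[0]->0 | ready=[0] | order so far=[2, 5, 4, 6, 3, 1]
  pop 0: no out-edges | ready=[] | order so far=[2, 5, 4, 6, 3, 1, 0]
  Result: [2, 5, 4, 6, 3, 1, 0]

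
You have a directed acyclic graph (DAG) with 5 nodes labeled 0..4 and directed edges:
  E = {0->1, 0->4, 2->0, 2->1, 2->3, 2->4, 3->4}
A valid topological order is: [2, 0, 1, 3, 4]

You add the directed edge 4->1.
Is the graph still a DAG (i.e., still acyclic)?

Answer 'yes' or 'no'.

Given toposort: [2, 0, 1, 3, 4]
Position of 4: index 4; position of 1: index 2
New edge 4->1: backward (u after v in old order)
Backward edge: old toposort is now invalid. Check if this creates a cycle.
Does 1 already reach 4? Reachable from 1: [1]. NO -> still a DAG (reorder needed).
Still a DAG? yes

Answer: yes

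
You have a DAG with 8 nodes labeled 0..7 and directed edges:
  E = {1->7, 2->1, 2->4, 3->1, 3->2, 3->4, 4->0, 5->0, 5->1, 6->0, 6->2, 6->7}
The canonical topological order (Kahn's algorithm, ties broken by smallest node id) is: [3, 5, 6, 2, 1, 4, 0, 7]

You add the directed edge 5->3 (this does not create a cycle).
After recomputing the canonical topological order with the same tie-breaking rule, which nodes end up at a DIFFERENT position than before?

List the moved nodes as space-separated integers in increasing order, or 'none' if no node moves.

Answer: 3 5

Derivation:
Old toposort: [3, 5, 6, 2, 1, 4, 0, 7]
Added edge 5->3
Recompute Kahn (smallest-id tiebreak):
  initial in-degrees: [3, 3, 2, 1, 2, 0, 0, 2]
  ready (indeg=0): [5, 6]
  pop 5: indeg[0]->2; indeg[1]->2; indeg[3]->0 | ready=[3, 6] | order so far=[5]
  pop 3: indeg[1]->1; indeg[2]->1; indeg[4]->1 | ready=[6] | order so far=[5, 3]
  pop 6: indeg[0]->1; indeg[2]->0; indeg[7]->1 | ready=[2] | order so far=[5, 3, 6]
  pop 2: indeg[1]->0; indeg[4]->0 | ready=[1, 4] | order so far=[5, 3, 6, 2]
  pop 1: indeg[7]->0 | ready=[4, 7] | order so far=[5, 3, 6, 2, 1]
  pop 4: indeg[0]->0 | ready=[0, 7] | order so far=[5, 3, 6, 2, 1, 4]
  pop 0: no out-edges | ready=[7] | order so far=[5, 3, 6, 2, 1, 4, 0]
  pop 7: no out-edges | ready=[] | order so far=[5, 3, 6, 2, 1, 4, 0, 7]
New canonical toposort: [5, 3, 6, 2, 1, 4, 0, 7]
Compare positions:
  Node 0: index 6 -> 6 (same)
  Node 1: index 4 -> 4 (same)
  Node 2: index 3 -> 3 (same)
  Node 3: index 0 -> 1 (moved)
  Node 4: index 5 -> 5 (same)
  Node 5: index 1 -> 0 (moved)
  Node 6: index 2 -> 2 (same)
  Node 7: index 7 -> 7 (same)
Nodes that changed position: 3 5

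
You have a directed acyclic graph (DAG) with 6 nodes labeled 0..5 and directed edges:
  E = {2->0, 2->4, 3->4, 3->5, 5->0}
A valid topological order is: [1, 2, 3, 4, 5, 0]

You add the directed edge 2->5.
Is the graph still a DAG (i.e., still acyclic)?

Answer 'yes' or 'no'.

Given toposort: [1, 2, 3, 4, 5, 0]
Position of 2: index 1; position of 5: index 4
New edge 2->5: forward
Forward edge: respects the existing order. Still a DAG, same toposort still valid.
Still a DAG? yes

Answer: yes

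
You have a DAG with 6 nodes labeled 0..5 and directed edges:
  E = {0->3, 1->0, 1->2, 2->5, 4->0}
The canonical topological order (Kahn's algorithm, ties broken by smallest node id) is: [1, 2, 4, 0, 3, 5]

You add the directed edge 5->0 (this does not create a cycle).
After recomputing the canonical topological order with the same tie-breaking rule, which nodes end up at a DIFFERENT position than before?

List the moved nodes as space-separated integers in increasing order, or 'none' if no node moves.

Old toposort: [1, 2, 4, 0, 3, 5]
Added edge 5->0
Recompute Kahn (smallest-id tiebreak):
  initial in-degrees: [3, 0, 1, 1, 0, 1]
  ready (indeg=0): [1, 4]
  pop 1: indeg[0]->2; indeg[2]->0 | ready=[2, 4] | order so far=[1]
  pop 2: indeg[5]->0 | ready=[4, 5] | order so far=[1, 2]
  pop 4: indeg[0]->1 | ready=[5] | order so far=[1, 2, 4]
  pop 5: indeg[0]->0 | ready=[0] | order so far=[1, 2, 4, 5]
  pop 0: indeg[3]->0 | ready=[3] | order so far=[1, 2, 4, 5, 0]
  pop 3: no out-edges | ready=[] | order so far=[1, 2, 4, 5, 0, 3]
New canonical toposort: [1, 2, 4, 5, 0, 3]
Compare positions:
  Node 0: index 3 -> 4 (moved)
  Node 1: index 0 -> 0 (same)
  Node 2: index 1 -> 1 (same)
  Node 3: index 4 -> 5 (moved)
  Node 4: index 2 -> 2 (same)
  Node 5: index 5 -> 3 (moved)
Nodes that changed position: 0 3 5

Answer: 0 3 5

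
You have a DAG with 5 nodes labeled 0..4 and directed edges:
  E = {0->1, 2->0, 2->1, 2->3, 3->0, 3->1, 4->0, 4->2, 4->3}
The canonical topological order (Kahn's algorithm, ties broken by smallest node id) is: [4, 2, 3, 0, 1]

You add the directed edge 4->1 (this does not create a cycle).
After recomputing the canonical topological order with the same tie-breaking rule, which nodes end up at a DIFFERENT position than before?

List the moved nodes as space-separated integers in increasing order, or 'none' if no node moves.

Answer: none

Derivation:
Old toposort: [4, 2, 3, 0, 1]
Added edge 4->1
Recompute Kahn (smallest-id tiebreak):
  initial in-degrees: [3, 4, 1, 2, 0]
  ready (indeg=0): [4]
  pop 4: indeg[0]->2; indeg[1]->3; indeg[2]->0; indeg[3]->1 | ready=[2] | order so far=[4]
  pop 2: indeg[0]->1; indeg[1]->2; indeg[3]->0 | ready=[3] | order so far=[4, 2]
  pop 3: indeg[0]->0; indeg[1]->1 | ready=[0] | order so far=[4, 2, 3]
  pop 0: indeg[1]->0 | ready=[1] | order so far=[4, 2, 3, 0]
  pop 1: no out-edges | ready=[] | order so far=[4, 2, 3, 0, 1]
New canonical toposort: [4, 2, 3, 0, 1]
Compare positions:
  Node 0: index 3 -> 3 (same)
  Node 1: index 4 -> 4 (same)
  Node 2: index 1 -> 1 (same)
  Node 3: index 2 -> 2 (same)
  Node 4: index 0 -> 0 (same)
Nodes that changed position: none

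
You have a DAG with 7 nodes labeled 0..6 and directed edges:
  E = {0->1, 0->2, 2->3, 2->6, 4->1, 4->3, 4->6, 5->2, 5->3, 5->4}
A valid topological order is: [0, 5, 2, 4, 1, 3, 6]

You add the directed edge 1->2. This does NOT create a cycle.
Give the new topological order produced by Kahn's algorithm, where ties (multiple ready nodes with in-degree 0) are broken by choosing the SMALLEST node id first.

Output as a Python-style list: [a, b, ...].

Answer: [0, 5, 4, 1, 2, 3, 6]

Derivation:
Old toposort: [0, 5, 2, 4, 1, 3, 6]
Added edge: 1->2
Position of 1 (4) > position of 2 (2). Must reorder: 1 must now come before 2.
Run Kahn's algorithm (break ties by smallest node id):
  initial in-degrees: [0, 2, 3, 3, 1, 0, 2]
  ready (indeg=0): [0, 5]
  pop 0: indeg[1]->1; indeg[2]->2 | ready=[5] | order so far=[0]
  pop 5: indeg[2]->1; indeg[3]->2; indeg[4]->0 | ready=[4] | order so far=[0, 5]
  pop 4: indeg[1]->0; indeg[3]->1; indeg[6]->1 | ready=[1] | order so far=[0, 5, 4]
  pop 1: indeg[2]->0 | ready=[2] | order so far=[0, 5, 4, 1]
  pop 2: indeg[3]->0; indeg[6]->0 | ready=[3, 6] | order so far=[0, 5, 4, 1, 2]
  pop 3: no out-edges | ready=[6] | order so far=[0, 5, 4, 1, 2, 3]
  pop 6: no out-edges | ready=[] | order so far=[0, 5, 4, 1, 2, 3, 6]
  Result: [0, 5, 4, 1, 2, 3, 6]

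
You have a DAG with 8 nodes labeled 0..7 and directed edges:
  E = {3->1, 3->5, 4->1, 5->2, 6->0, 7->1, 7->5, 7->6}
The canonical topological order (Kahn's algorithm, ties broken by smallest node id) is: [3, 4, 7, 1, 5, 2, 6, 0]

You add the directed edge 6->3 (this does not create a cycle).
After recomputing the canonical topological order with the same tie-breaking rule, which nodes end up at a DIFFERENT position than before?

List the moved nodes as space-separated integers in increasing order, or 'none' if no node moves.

Old toposort: [3, 4, 7, 1, 5, 2, 6, 0]
Added edge 6->3
Recompute Kahn (smallest-id tiebreak):
  initial in-degrees: [1, 3, 1, 1, 0, 2, 1, 0]
  ready (indeg=0): [4, 7]
  pop 4: indeg[1]->2 | ready=[7] | order so far=[4]
  pop 7: indeg[1]->1; indeg[5]->1; indeg[6]->0 | ready=[6] | order so far=[4, 7]
  pop 6: indeg[0]->0; indeg[3]->0 | ready=[0, 3] | order so far=[4, 7, 6]
  pop 0: no out-edges | ready=[3] | order so far=[4, 7, 6, 0]
  pop 3: indeg[1]->0; indeg[5]->0 | ready=[1, 5] | order so far=[4, 7, 6, 0, 3]
  pop 1: no out-edges | ready=[5] | order so far=[4, 7, 6, 0, 3, 1]
  pop 5: indeg[2]->0 | ready=[2] | order so far=[4, 7, 6, 0, 3, 1, 5]
  pop 2: no out-edges | ready=[] | order so far=[4, 7, 6, 0, 3, 1, 5, 2]
New canonical toposort: [4, 7, 6, 0, 3, 1, 5, 2]
Compare positions:
  Node 0: index 7 -> 3 (moved)
  Node 1: index 3 -> 5 (moved)
  Node 2: index 5 -> 7 (moved)
  Node 3: index 0 -> 4 (moved)
  Node 4: index 1 -> 0 (moved)
  Node 5: index 4 -> 6 (moved)
  Node 6: index 6 -> 2 (moved)
  Node 7: index 2 -> 1 (moved)
Nodes that changed position: 0 1 2 3 4 5 6 7

Answer: 0 1 2 3 4 5 6 7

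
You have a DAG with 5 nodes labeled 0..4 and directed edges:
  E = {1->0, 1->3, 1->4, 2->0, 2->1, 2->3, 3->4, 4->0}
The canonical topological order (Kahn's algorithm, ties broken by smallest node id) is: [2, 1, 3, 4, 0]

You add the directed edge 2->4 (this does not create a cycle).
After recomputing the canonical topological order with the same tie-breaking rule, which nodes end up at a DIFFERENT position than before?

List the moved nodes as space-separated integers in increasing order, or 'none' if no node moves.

Answer: none

Derivation:
Old toposort: [2, 1, 3, 4, 0]
Added edge 2->4
Recompute Kahn (smallest-id tiebreak):
  initial in-degrees: [3, 1, 0, 2, 3]
  ready (indeg=0): [2]
  pop 2: indeg[0]->2; indeg[1]->0; indeg[3]->1; indeg[4]->2 | ready=[1] | order so far=[2]
  pop 1: indeg[0]->1; indeg[3]->0; indeg[4]->1 | ready=[3] | order so far=[2, 1]
  pop 3: indeg[4]->0 | ready=[4] | order so far=[2, 1, 3]
  pop 4: indeg[0]->0 | ready=[0] | order so far=[2, 1, 3, 4]
  pop 0: no out-edges | ready=[] | order so far=[2, 1, 3, 4, 0]
New canonical toposort: [2, 1, 3, 4, 0]
Compare positions:
  Node 0: index 4 -> 4 (same)
  Node 1: index 1 -> 1 (same)
  Node 2: index 0 -> 0 (same)
  Node 3: index 2 -> 2 (same)
  Node 4: index 3 -> 3 (same)
Nodes that changed position: none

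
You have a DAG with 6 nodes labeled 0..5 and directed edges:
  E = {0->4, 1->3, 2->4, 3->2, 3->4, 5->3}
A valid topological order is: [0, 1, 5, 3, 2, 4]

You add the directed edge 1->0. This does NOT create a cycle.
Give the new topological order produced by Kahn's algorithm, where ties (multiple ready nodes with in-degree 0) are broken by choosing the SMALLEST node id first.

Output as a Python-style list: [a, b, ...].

Old toposort: [0, 1, 5, 3, 2, 4]
Added edge: 1->0
Position of 1 (1) > position of 0 (0). Must reorder: 1 must now come before 0.
Run Kahn's algorithm (break ties by smallest node id):
  initial in-degrees: [1, 0, 1, 2, 3, 0]
  ready (indeg=0): [1, 5]
  pop 1: indeg[0]->0; indeg[3]->1 | ready=[0, 5] | order so far=[1]
  pop 0: indeg[4]->2 | ready=[5] | order so far=[1, 0]
  pop 5: indeg[3]->0 | ready=[3] | order so far=[1, 0, 5]
  pop 3: indeg[2]->0; indeg[4]->1 | ready=[2] | order so far=[1, 0, 5, 3]
  pop 2: indeg[4]->0 | ready=[4] | order so far=[1, 0, 5, 3, 2]
  pop 4: no out-edges | ready=[] | order so far=[1, 0, 5, 3, 2, 4]
  Result: [1, 0, 5, 3, 2, 4]

Answer: [1, 0, 5, 3, 2, 4]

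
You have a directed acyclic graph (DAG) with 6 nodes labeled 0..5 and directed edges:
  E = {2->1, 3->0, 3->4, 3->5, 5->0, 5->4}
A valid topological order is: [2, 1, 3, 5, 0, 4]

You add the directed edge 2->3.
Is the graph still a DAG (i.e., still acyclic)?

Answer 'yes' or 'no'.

Answer: yes

Derivation:
Given toposort: [2, 1, 3, 5, 0, 4]
Position of 2: index 0; position of 3: index 2
New edge 2->3: forward
Forward edge: respects the existing order. Still a DAG, same toposort still valid.
Still a DAG? yes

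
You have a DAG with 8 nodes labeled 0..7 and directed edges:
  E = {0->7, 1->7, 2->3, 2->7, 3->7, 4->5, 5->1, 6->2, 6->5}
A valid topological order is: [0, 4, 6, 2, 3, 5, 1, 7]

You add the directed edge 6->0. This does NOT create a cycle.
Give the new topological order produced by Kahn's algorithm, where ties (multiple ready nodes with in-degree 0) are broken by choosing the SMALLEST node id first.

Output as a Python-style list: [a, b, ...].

Old toposort: [0, 4, 6, 2, 3, 5, 1, 7]
Added edge: 6->0
Position of 6 (2) > position of 0 (0). Must reorder: 6 must now come before 0.
Run Kahn's algorithm (break ties by smallest node id):
  initial in-degrees: [1, 1, 1, 1, 0, 2, 0, 4]
  ready (indeg=0): [4, 6]
  pop 4: indeg[5]->1 | ready=[6] | order so far=[4]
  pop 6: indeg[0]->0; indeg[2]->0; indeg[5]->0 | ready=[0, 2, 5] | order so far=[4, 6]
  pop 0: indeg[7]->3 | ready=[2, 5] | order so far=[4, 6, 0]
  pop 2: indeg[3]->0; indeg[7]->2 | ready=[3, 5] | order so far=[4, 6, 0, 2]
  pop 3: indeg[7]->1 | ready=[5] | order so far=[4, 6, 0, 2, 3]
  pop 5: indeg[1]->0 | ready=[1] | order so far=[4, 6, 0, 2, 3, 5]
  pop 1: indeg[7]->0 | ready=[7] | order so far=[4, 6, 0, 2, 3, 5, 1]
  pop 7: no out-edges | ready=[] | order so far=[4, 6, 0, 2, 3, 5, 1, 7]
  Result: [4, 6, 0, 2, 3, 5, 1, 7]

Answer: [4, 6, 0, 2, 3, 5, 1, 7]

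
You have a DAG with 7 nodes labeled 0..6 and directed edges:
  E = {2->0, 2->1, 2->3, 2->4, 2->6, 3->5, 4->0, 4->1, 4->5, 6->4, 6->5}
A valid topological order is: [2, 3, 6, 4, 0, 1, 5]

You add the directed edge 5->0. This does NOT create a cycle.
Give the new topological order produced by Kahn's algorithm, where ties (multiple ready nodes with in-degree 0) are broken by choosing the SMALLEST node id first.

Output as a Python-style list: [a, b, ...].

Old toposort: [2, 3, 6, 4, 0, 1, 5]
Added edge: 5->0
Position of 5 (6) > position of 0 (4). Must reorder: 5 must now come before 0.
Run Kahn's algorithm (break ties by smallest node id):
  initial in-degrees: [3, 2, 0, 1, 2, 3, 1]
  ready (indeg=0): [2]
  pop 2: indeg[0]->2; indeg[1]->1; indeg[3]->0; indeg[4]->1; indeg[6]->0 | ready=[3, 6] | order so far=[2]
  pop 3: indeg[5]->2 | ready=[6] | order so far=[2, 3]
  pop 6: indeg[4]->0; indeg[5]->1 | ready=[4] | order so far=[2, 3, 6]
  pop 4: indeg[0]->1; indeg[1]->0; indeg[5]->0 | ready=[1, 5] | order so far=[2, 3, 6, 4]
  pop 1: no out-edges | ready=[5] | order so far=[2, 3, 6, 4, 1]
  pop 5: indeg[0]->0 | ready=[0] | order so far=[2, 3, 6, 4, 1, 5]
  pop 0: no out-edges | ready=[] | order so far=[2, 3, 6, 4, 1, 5, 0]
  Result: [2, 3, 6, 4, 1, 5, 0]

Answer: [2, 3, 6, 4, 1, 5, 0]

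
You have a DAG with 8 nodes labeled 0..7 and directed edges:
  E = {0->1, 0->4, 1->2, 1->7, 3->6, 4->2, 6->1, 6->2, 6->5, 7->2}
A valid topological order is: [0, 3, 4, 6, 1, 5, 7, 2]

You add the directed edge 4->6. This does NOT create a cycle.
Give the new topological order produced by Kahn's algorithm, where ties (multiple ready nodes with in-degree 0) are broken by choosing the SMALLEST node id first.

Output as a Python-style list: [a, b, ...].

Old toposort: [0, 3, 4, 6, 1, 5, 7, 2]
Added edge: 4->6
Position of 4 (2) < position of 6 (3). Old order still valid.
Run Kahn's algorithm (break ties by smallest node id):
  initial in-degrees: [0, 2, 4, 0, 1, 1, 2, 1]
  ready (indeg=0): [0, 3]
  pop 0: indeg[1]->1; indeg[4]->0 | ready=[3, 4] | order so far=[0]
  pop 3: indeg[6]->1 | ready=[4] | order so far=[0, 3]
  pop 4: indeg[2]->3; indeg[6]->0 | ready=[6] | order so far=[0, 3, 4]
  pop 6: indeg[1]->0; indeg[2]->2; indeg[5]->0 | ready=[1, 5] | order so far=[0, 3, 4, 6]
  pop 1: indeg[2]->1; indeg[7]->0 | ready=[5, 7] | order so far=[0, 3, 4, 6, 1]
  pop 5: no out-edges | ready=[7] | order so far=[0, 3, 4, 6, 1, 5]
  pop 7: indeg[2]->0 | ready=[2] | order so far=[0, 3, 4, 6, 1, 5, 7]
  pop 2: no out-edges | ready=[] | order so far=[0, 3, 4, 6, 1, 5, 7, 2]
  Result: [0, 3, 4, 6, 1, 5, 7, 2]

Answer: [0, 3, 4, 6, 1, 5, 7, 2]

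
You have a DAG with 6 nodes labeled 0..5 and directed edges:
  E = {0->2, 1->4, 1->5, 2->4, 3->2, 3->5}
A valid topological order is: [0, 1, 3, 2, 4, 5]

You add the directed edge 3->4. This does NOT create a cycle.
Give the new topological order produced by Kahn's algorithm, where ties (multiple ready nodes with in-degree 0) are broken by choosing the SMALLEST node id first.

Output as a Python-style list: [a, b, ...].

Answer: [0, 1, 3, 2, 4, 5]

Derivation:
Old toposort: [0, 1, 3, 2, 4, 5]
Added edge: 3->4
Position of 3 (2) < position of 4 (4). Old order still valid.
Run Kahn's algorithm (break ties by smallest node id):
  initial in-degrees: [0, 0, 2, 0, 3, 2]
  ready (indeg=0): [0, 1, 3]
  pop 0: indeg[2]->1 | ready=[1, 3] | order so far=[0]
  pop 1: indeg[4]->2; indeg[5]->1 | ready=[3] | order so far=[0, 1]
  pop 3: indeg[2]->0; indeg[4]->1; indeg[5]->0 | ready=[2, 5] | order so far=[0, 1, 3]
  pop 2: indeg[4]->0 | ready=[4, 5] | order so far=[0, 1, 3, 2]
  pop 4: no out-edges | ready=[5] | order so far=[0, 1, 3, 2, 4]
  pop 5: no out-edges | ready=[] | order so far=[0, 1, 3, 2, 4, 5]
  Result: [0, 1, 3, 2, 4, 5]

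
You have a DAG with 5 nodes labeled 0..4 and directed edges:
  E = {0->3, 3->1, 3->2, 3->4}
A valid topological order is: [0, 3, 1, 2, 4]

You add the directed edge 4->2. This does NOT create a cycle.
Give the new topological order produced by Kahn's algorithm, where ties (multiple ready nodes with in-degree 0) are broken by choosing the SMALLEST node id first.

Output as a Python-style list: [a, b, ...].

Answer: [0, 3, 1, 4, 2]

Derivation:
Old toposort: [0, 3, 1, 2, 4]
Added edge: 4->2
Position of 4 (4) > position of 2 (3). Must reorder: 4 must now come before 2.
Run Kahn's algorithm (break ties by smallest node id):
  initial in-degrees: [0, 1, 2, 1, 1]
  ready (indeg=0): [0]
  pop 0: indeg[3]->0 | ready=[3] | order so far=[0]
  pop 3: indeg[1]->0; indeg[2]->1; indeg[4]->0 | ready=[1, 4] | order so far=[0, 3]
  pop 1: no out-edges | ready=[4] | order so far=[0, 3, 1]
  pop 4: indeg[2]->0 | ready=[2] | order so far=[0, 3, 1, 4]
  pop 2: no out-edges | ready=[] | order so far=[0, 3, 1, 4, 2]
  Result: [0, 3, 1, 4, 2]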